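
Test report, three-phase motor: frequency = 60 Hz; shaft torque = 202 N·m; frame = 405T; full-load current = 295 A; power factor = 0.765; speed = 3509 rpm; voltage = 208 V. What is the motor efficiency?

91.3 %

ω = 2π × 3509/60 = 367.5 rad/s; P_out = τω = 202 × 367.5 = 74235 W
P_in = √3·V_L·I_L·cosφ = 1.732 × 208 × 295 × 0.765 = 81301 W
η = P_out / P_in = 74235 / 81301 = 0.913 = 91.3%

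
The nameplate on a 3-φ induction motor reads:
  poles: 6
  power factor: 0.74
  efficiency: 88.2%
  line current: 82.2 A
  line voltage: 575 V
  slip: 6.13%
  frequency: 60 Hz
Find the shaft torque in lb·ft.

P_in = √3·V·I·cosφ = 1.732 × 575 × 82.2 × 0.74 = 60579 W
P_out = η·P_in = 0.882 × 60579 = 53431 W
n_s = 120×60/6 = 1200 rpm; n = 1200×(1−0.0613) = 1126 rpm
ω = 2π×1126/60 = 117.9 rad/s
τ = P_out/ω = 53431/117.9 = 453.2 N·m
In lb·ft: 453.2/1.356 = 334 lb·ft

334 lb·ft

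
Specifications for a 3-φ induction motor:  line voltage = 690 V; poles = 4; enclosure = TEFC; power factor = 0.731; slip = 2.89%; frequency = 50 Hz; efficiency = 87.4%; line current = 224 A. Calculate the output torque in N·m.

1120 N·m

P_in = √3·V·I·cosφ = 1.732 × 690 × 224 × 0.731 = 195687 W
P_out = η·P_in = 0.874 × 195687 = 171030 W
n_s = 120×50/4 = 1500 rpm; n = 1500×(1−0.0289) = 1457 rpm
ω = 2π×1457/60 = 152.6 rad/s
τ = P_out/ω = 171030/152.6 = 1120 N·m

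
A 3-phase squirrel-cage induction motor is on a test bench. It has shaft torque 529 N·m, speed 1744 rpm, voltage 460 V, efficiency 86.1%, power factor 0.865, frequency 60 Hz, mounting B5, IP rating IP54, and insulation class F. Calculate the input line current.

ω = 2π×1744/60 = 182.6 rad/s; P_out = τω = 529 × 182.6 = 96595 W
P_in = P_out / η = 96595 / 0.861 = 112189 W
I_L = P_in / (√3·V_L·cosφ) = 112189 / (1.732 × 460 × 0.865) = 163 A

163 A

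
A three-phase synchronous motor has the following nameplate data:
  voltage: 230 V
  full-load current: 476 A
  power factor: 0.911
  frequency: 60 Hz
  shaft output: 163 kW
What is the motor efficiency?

94.4 %

P_out = 163 kW = 163000 W
P_in = √3·V_L·I_L·cosφ = 1.732 × 230 × 476 × 0.911 = 172743 W
η = P_out / P_in = 163000 / 172743 = 0.944 = 94.4%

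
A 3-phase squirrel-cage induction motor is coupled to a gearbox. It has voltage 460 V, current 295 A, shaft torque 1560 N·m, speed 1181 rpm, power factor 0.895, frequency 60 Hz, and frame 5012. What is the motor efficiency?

ω = 2π × 1181/60 = 123.7 rad/s; P_out = τω = 1560 × 123.7 = 192972 W
P_in = √3·V_L·I_L·cosφ = 1.732 × 460 × 295 × 0.895 = 210354 W
η = P_out / P_in = 192972 / 210354 = 0.917 = 91.7%

91.7 %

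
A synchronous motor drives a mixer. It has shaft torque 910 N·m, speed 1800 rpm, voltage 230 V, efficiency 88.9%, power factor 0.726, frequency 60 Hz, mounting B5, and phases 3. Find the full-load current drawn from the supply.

ω = 2π×1800/60 = 188.5 rad/s; P_out = τω = 910 × 188.5 = 171535 W
P_in = P_out / η = 171535 / 0.889 = 192953 W
I_L = P_in / (√3·V_L·cosφ) = 192953 / (1.732 × 230 × 0.726) = 667 A

667 A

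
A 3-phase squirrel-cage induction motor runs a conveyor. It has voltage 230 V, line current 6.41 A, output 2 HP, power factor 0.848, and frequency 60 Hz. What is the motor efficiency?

P_out = 2 × 746 = 1492 W
P_in = √3·V_L·I_L·cosφ = 1.732 × 230 × 6.41 × 0.848 = 2165 W
η = P_out / P_in = 1492 / 2165 = 0.689 = 68.9%

68.9 %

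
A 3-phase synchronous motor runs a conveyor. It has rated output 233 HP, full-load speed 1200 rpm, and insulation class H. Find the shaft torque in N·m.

P_out = 233 × 746 = 173818 W
ω = 2π × 1200/60 = 125.7 rad/s
τ = P_out/ω = 173818/125.7 = 1380 N·m

1380 N·m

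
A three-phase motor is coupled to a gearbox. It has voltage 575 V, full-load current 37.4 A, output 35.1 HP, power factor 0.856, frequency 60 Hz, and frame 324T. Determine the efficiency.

82.1 %

P_out = 35.1 × 746 = 26185 W
P_in = √3·V_L·I_L·cosφ = 1.732 × 575 × 37.4 × 0.856 = 31883 W
η = P_out / P_in = 26185 / 31883 = 0.821 = 82.1%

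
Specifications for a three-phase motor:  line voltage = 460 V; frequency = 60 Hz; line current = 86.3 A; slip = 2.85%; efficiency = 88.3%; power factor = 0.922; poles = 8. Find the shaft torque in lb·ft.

P_in = √3·V·I·cosφ = 1.732 × 460 × 86.3 × 0.922 = 63394 W
P_out = η·P_in = 0.883 × 63394 = 55977 W
n_s = 120×60/8 = 900 rpm; n = 900×(1−0.0285) = 874 rpm
ω = 2π×874/60 = 91.53 rad/s
τ = P_out/ω = 55977/91.53 = 611.6 N·m
In lb·ft: 611.6/1.356 = 451 lb·ft

451 lb·ft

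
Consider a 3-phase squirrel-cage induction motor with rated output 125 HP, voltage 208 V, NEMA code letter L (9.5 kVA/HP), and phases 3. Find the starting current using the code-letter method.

S_LR = 9.5 × 125 = 1187.5 kVA
I_LR = S_LR/(√3·V_L) = 1187500/(1.732×208) = 3300 A

3300 A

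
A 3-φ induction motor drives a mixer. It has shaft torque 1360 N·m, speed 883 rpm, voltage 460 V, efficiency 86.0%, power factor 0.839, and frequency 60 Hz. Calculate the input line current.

219 A

ω = 2π×883/60 = 92.47 rad/s; P_out = τω = 1360 × 92.47 = 125759 W
P_in = P_out / η = 125759 / 0.860 = 146231 W
I_L = P_in / (√3·V_L·cosφ) = 146231 / (1.732 × 460 × 0.839) = 219 A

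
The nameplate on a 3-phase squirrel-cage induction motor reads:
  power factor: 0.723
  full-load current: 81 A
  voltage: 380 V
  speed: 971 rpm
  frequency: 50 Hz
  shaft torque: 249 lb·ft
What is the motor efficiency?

89.1 %

τ = 249 lb·ft × 1.356 = 337.6 N·m
ω = 2π × 971/60 = 101.7 rad/s; P_out = τω = 337.6 × 101.7 = 34334 W
P_in = √3·V_L·I_L·cosφ = 1.732 × 380 × 81 × 0.723 = 38544 W
η = P_out / P_in = 34334 / 38544 = 0.891 = 89.1%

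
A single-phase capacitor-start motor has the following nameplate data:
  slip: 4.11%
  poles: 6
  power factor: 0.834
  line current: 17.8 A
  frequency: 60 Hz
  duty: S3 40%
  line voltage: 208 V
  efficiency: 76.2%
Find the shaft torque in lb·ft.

P_in = V·I·cosφ = 208 × 17.8 × 0.834 = 3088 W
P_out = η·P_in = 0.762 × 3088 = 2353 W
n_s = 120×60/6 = 1200 rpm; n = 1200×(1−0.0411) = 1151 rpm
ω = 2π×1151/60 = 120.5 rad/s
τ = P_out/ω = 2353/120.5 = 19.53 N·m
In lb·ft: 19.53/1.356 = 14.4 lb·ft

14.4 lb·ft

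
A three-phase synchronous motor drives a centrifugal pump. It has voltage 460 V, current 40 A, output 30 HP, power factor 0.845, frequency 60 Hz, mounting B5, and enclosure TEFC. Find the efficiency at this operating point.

83.1 %

P_out = 30 × 746 = 22380 W
P_in = √3·V_L·I_L·cosφ = 1.732 × 460 × 40 × 0.845 = 26929 W
η = P_out / P_in = 22380 / 26929 = 0.831 = 83.1%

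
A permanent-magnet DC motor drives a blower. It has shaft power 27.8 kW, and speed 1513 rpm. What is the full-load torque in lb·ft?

ω = 2π × 1513/60 = 158.4 rad/s
τ = P/ω = 27800/158.4 = 175.5 N·m
In lb·ft: 175.5/1.356 = 129 lb·ft

129 lb·ft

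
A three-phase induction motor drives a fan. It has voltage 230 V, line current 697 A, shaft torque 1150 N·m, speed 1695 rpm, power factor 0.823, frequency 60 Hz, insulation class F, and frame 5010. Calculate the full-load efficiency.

89.3 %

ω = 2π × 1695/60 = 177.5 rad/s; P_out = τω = 1150 × 177.5 = 204125 W
P_in = √3·V_L·I_L·cosφ = 1.732 × 230 × 697 × 0.823 = 228512 W
η = P_out / P_in = 204125 / 228512 = 0.893 = 89.3%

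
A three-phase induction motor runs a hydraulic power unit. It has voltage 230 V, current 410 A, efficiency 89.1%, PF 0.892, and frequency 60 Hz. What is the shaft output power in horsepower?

174 HP

P_in = √3·V·I·cosφ = 1.732 × 230 × 410 × 0.892 = 145688 W
P_out = η·P_in = 0.891 × 145688 = 129808 W
= 129808/746 = 174 HP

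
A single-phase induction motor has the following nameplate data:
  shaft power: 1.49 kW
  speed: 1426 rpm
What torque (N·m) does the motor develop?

9.98 N·m

ω = 2π × 1426/60 = 149.3 rad/s
τ = P/ω = 1490/149.3 = 9.98 N·m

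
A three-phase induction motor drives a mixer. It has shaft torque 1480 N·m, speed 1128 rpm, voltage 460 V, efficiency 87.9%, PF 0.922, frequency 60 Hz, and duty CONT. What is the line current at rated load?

ω = 2π×1128/60 = 118.1 rad/s; P_out = τω = 1480 × 118.1 = 174788 W
P_in = P_out / η = 174788 / 0.879 = 198849 W
I_L = P_in / (√3·V_L·cosφ) = 198849 / (1.732 × 460 × 0.922) = 271 A

271 A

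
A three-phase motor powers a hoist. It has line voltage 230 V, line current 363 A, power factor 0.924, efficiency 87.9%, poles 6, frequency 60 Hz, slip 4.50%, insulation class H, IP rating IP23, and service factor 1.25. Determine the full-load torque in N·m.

979 N·m

P_in = √3·V·I·cosφ = 1.732 × 230 × 363 × 0.924 = 133615 W
P_out = η·P_in = 0.879 × 133615 = 117448 W
n_s = 120×60/6 = 1200 rpm; n = 1200×(1−0.045) = 1146 rpm
ω = 2π×1146/60 = 120 rad/s
τ = P_out/ω = 117448/120 = 979 N·m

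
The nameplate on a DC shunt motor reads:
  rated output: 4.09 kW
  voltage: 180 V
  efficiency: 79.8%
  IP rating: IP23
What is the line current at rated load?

28.5 A

P_out = 4.09 kW = 4090 W
P_in = P_out / η = 4090 / 0.798 = 5125 W
I = P_in / V = 5125 / 180 = 28.5 A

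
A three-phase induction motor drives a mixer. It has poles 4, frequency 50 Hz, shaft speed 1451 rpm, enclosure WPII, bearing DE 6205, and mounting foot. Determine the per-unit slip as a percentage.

3.3 %

n_s = 120f/p = 120×50/4 = 1500 rpm
s = (n_s − n)/n_s = (1500 − 1451)/1500 = 0.0327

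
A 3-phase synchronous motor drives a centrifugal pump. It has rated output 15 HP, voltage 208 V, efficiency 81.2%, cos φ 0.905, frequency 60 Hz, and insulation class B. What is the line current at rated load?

P_out = 15 × 746 = 11190 W
P_in = P_out / η = 11190 / 0.812 = 13781 W
I_L = P_in / (√3·V_L·cosφ) = 13781 / (1.732 × 208 × 0.905) = 42.3 A

42.3 A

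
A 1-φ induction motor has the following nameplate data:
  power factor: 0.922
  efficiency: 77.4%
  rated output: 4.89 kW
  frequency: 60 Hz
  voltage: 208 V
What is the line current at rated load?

P_out = 4.89 kW = 4890 W
P_in = P_out / η = 4890 / 0.774 = 6318 W
I = P_in / (V·cosφ) = 6318 / (208 × 0.922) = 32.9 A

32.9 A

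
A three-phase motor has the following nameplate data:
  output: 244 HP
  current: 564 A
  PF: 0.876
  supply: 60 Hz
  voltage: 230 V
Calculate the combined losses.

14800 W

P_in = √3·V·I·cosφ = 1.732×230×564×0.876 = 196815 W
P_out = 244×746 = 182024 W
Losses = P_in − P_out = 196815 − 182024 = 14791 W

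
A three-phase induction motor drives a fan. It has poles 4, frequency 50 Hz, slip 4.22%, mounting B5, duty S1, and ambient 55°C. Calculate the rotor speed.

1437 rpm

n_s = 120f/p = 120×50/4 = 1500 rpm
n = n_s(1 − s) = 1500 × (1 − 0.0422) = 1437 rpm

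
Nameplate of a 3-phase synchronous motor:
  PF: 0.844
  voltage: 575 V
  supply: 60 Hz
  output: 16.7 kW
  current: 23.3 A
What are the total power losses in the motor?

2890 W

P_in = √3·V·I·cosφ = 1.732×575×23.3×0.844 = 19585 W
P_out = 16700 W
Losses = P_in − P_out = 19585 − 16700 = 2885 W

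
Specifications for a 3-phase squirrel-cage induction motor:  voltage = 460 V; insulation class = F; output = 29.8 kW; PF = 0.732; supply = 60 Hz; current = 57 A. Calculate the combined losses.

P_in = √3·V·I·cosφ = 1.732×460×57×0.732 = 33242 W
P_out = 29800 W
Losses = P_in − P_out = 33242 − 29800 = 3442 W

3.44 kW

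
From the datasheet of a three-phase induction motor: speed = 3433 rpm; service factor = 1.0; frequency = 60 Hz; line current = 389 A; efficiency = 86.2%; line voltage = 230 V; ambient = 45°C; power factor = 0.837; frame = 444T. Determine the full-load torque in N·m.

311 N·m

P_in = √3·V·I·cosφ = 1.732 × 230 × 389 × 0.837 = 129703 W
P_out = η·P_in = 0.862 × 129703 = 111804 W
n = 3433 rpm
ω = 2π×3433/60 = 359.5 rad/s
τ = P_out/ω = 111804/359.5 = 311 N·m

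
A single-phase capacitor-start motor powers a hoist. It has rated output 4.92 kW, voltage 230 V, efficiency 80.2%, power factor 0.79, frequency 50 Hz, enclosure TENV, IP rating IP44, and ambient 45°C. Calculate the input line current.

33.8 A

P_out = 4.92 kW = 4920 W
P_in = P_out / η = 4920 / 0.802 = 6135 W
I = P_in / (V·cosφ) = 6135 / (230 × 0.79) = 33.8 A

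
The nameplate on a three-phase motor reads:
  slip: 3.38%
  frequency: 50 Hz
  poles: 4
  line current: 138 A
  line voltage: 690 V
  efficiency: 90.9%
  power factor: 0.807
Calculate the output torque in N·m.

797 N·m

P_in = √3·V·I·cosφ = 1.732 × 690 × 138 × 0.807 = 133091 W
P_out = η·P_in = 0.909 × 133091 = 120980 W
n_s = 120×50/4 = 1500 rpm; n = 1500×(1−0.0338) = 1449 rpm
ω = 2π×1449/60 = 151.7 rad/s
τ = P_out/ω = 120980/151.7 = 797 N·m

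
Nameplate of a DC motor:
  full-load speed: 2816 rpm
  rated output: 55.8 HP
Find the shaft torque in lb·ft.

104 lb·ft

P_out = 55.8 × 746 = 41627 W
ω = 2π × 2816/60 = 294.9 rad/s
τ = P_out/ω = 41627/294.9 = 141.2 N·m
In lb·ft: 141.2/1.356 = 104 lb·ft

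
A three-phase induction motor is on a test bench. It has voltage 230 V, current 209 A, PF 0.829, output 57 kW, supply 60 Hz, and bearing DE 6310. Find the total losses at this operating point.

12 kW

P_in = √3·V·I·cosφ = 1.732×230×209×0.829 = 69020 W
P_out = 57000 W
Losses = P_in − P_out = 69020 − 57000 = 12020 W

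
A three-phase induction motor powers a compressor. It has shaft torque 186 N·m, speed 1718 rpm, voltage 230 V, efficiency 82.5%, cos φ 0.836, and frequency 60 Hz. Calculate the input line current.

122 A

ω = 2π×1718/60 = 179.9 rad/s; P_out = τω = 186 × 179.9 = 33461 W
P_in = P_out / η = 33461 / 0.825 = 40559 W
I_L = P_in / (√3·V_L·cosφ) = 40559 / (1.732 × 230 × 0.836) = 122 A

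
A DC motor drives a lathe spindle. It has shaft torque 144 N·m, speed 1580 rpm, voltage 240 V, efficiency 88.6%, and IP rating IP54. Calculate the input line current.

ω = 2π×1580/60 = 165.5 rad/s; P_out = τω = 144 × 165.5 = 23832 W
P_in = P_out / η = 23832 / 0.886 = 26898 W
I = P_in / V = 26898 / 240 = 112 A

112 A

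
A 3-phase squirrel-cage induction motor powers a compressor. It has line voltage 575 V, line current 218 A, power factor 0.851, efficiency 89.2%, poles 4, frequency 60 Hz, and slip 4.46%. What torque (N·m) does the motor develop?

P_in = √3·V·I·cosφ = 1.732 × 575 × 218 × 0.851 = 184757 W
P_out = η·P_in = 0.892 × 184757 = 164803 W
n_s = 120×60/4 = 1800 rpm; n = 1800×(1−0.0446) = 1720 rpm
ω = 2π×1720/60 = 180.1 rad/s
τ = P_out/ω = 164803/180.1 = 915 N·m

915 N·m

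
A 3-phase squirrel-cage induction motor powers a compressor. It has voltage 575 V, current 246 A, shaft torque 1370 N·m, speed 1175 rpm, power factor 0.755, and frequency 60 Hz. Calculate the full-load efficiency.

ω = 2π × 1175/60 = 123 rad/s; P_out = τω = 1370 × 123 = 168510 W
P_in = √3·V_L·I_L·cosφ = 1.732 × 575 × 246 × 0.755 = 184969 W
η = P_out / P_in = 168510 / 184969 = 0.911 = 91.1%

91.1 %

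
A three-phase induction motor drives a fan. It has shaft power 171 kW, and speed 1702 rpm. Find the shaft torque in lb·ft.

708 lb·ft

ω = 2π × 1702/60 = 178.2 rad/s
τ = P/ω = 171000/178.2 = 959.6 N·m
In lb·ft: 959.6/1.356 = 708 lb·ft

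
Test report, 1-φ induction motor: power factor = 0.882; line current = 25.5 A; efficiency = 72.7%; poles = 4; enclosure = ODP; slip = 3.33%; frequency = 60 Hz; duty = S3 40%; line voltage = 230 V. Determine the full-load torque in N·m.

20.6 N·m

P_in = V·I·cosφ = 230 × 25.5 × 0.882 = 5173 W
P_out = η·P_in = 0.727 × 5173 = 3761 W
n_s = 120×60/4 = 1800 rpm; n = 1800×(1−0.0333) = 1740 rpm
ω = 2π×1740/60 = 182.2 rad/s
τ = P_out/ω = 3761/182.2 = 20.6 N·m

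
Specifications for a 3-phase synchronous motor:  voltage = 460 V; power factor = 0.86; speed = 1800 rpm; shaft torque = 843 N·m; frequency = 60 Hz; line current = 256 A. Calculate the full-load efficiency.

ω = 2π × 1800/60 = 188.5 rad/s; P_out = τω = 843 × 188.5 = 158906 W
P_in = √3·V_L·I_L·cosφ = 1.732 × 460 × 256 × 0.86 = 175406 W
η = P_out / P_in = 158906 / 175406 = 0.906 = 90.6%

90.6 %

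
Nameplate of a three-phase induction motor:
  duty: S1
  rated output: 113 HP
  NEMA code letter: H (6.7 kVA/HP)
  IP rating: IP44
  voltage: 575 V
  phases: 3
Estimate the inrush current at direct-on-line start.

S_LR = 6.7 × 113 = 757.1 kVA
I_LR = S_LR/(√3·V_L) = 757100/(1.732×575) = 760 A

760 A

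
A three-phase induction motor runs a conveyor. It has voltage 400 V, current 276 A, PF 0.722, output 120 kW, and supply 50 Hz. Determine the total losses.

18100 W

P_in = √3·V·I·cosφ = 1.732×400×276×0.722 = 138056 W
P_out = 120000 W
Losses = P_in − P_out = 138056 − 120000 = 18056 W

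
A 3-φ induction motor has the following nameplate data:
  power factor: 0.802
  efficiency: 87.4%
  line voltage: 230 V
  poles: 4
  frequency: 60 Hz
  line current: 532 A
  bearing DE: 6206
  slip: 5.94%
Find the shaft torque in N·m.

838 N·m

P_in = √3·V·I·cosφ = 1.732 × 230 × 532 × 0.802 = 169966 W
P_out = η·P_in = 0.874 × 169966 = 148550 W
n_s = 120×60/4 = 1800 rpm; n = 1800×(1−0.0594) = 1693 rpm
ω = 2π×1693/60 = 177.3 rad/s
τ = P_out/ω = 148550/177.3 = 838 N·m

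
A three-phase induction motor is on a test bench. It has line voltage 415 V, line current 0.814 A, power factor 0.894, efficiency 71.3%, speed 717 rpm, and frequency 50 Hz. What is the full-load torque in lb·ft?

P_in = √3·V·I·cosφ = 1.732 × 415 × 0.814 × 0.894 = 523 W
P_out = η·P_in = 0.713 × 523 = 373 W
n = 717 rpm
ω = 2π×717/60 = 75.08 rad/s
τ = P_out/ω = 373/75.08 = 4.968 N·m
In lb·ft: 4.968/1.356 = 3.66 lb·ft

3.66 lb·ft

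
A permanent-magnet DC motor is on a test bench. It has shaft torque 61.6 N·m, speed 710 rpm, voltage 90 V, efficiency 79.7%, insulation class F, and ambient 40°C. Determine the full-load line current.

ω = 2π×710/60 = 74.35 rad/s; P_out = τω = 61.6 × 74.35 = 4580 W
P_in = P_out / η = 4580 / 0.797 = 5747 W
I = P_in / V = 5747 / 90 = 63.9 A

63.9 A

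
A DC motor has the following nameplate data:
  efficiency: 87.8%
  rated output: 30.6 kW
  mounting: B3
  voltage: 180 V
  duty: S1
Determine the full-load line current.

194 A

P_out = 30.6 kW = 30600 W
P_in = P_out / η = 30600 / 0.878 = 34852 W
I = P_in / V = 34852 / 180 = 194 A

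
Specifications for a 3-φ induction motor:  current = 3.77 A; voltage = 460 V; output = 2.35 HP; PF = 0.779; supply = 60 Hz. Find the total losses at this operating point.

P_in = √3·V·I·cosφ = 1.732×460×3.77×0.779 = 2340 W
P_out = 2.35×746 = 1753 W
Losses = P_in − P_out = 2340 − 1753 = 587 W

587 W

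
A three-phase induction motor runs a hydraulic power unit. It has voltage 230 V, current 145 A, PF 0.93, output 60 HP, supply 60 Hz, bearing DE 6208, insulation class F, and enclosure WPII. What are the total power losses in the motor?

8.96 kW

P_in = √3·V·I·cosφ = 1.732×230×145×0.93 = 53719 W
P_out = 60×746 = 44760 W
Losses = P_in − P_out = 53719 − 44760 = 8959 W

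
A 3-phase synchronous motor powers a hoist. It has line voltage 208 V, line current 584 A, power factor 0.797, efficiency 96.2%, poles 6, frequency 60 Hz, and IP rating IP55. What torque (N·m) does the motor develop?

1280 N·m

P_in = √3·V·I·cosφ = 1.732 × 208 × 584 × 0.797 = 167680 W
P_out = η·P_in = 0.962 × 167680 = 161308 W
n = n_s = 120×60/6 = 1200 rpm (synchronous)
ω = 2π×1200/60 = 125.7 rad/s
τ = P_out/ω = 161308/125.7 = 1280 N·m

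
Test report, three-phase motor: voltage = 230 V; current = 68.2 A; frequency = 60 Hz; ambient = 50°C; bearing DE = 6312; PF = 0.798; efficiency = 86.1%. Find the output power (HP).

25 HP

P_in = √3·V·I·cosφ = 1.732 × 230 × 68.2 × 0.798 = 21680 W
P_out = η·P_in = 0.861 × 21680 = 18666 W
= 18666/746 = 25 HP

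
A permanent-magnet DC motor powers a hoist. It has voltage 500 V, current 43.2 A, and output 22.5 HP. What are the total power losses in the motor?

P_in = V·I = 500×43.2 = 21600 W
P_out = 22.5×746 = 16785 W
Losses = P_in − P_out = 21600 − 16785 = 4815 W

4.82 kW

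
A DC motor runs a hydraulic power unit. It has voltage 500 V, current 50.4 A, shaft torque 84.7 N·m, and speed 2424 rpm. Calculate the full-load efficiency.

85.3 %

ω = 2π × 2424/60 = 253.8 rad/s; P_out = τω = 84.7 × 253.8 = 21497 W
P_in = V·I = 500 × 50.4 = 25200 W
η = P_out / P_in = 21497 / 25200 = 0.853 = 85.3%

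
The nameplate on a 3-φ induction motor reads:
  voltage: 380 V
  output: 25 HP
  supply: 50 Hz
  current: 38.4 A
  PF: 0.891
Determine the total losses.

3870 W

P_in = √3·V·I·cosφ = 1.732×380×38.4×0.891 = 22519 W
P_out = 25×746 = 18650 W
Losses = P_in − P_out = 22519 − 18650 = 3869 W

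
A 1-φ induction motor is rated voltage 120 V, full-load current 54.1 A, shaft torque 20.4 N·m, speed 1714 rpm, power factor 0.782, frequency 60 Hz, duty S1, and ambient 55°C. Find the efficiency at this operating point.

72.1 %

ω = 2π × 1714/60 = 179.5 rad/s; P_out = τω = 20.4 × 179.5 = 3662 W
P_in = V·I·cosφ = 120 × 54.1 × 0.782 = 5077 W
η = P_out / P_in = 3662 / 5077 = 0.721 = 72.1%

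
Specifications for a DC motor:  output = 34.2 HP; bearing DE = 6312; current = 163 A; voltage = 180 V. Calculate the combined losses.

3.83 kW

P_in = V·I = 180×163 = 29340 W
P_out = 34.2×746 = 25513 W
Losses = P_in − P_out = 29340 − 25513 = 3827 W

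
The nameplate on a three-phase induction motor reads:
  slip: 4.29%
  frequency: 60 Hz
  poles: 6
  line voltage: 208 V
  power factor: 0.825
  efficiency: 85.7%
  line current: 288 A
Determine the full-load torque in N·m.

610 N·m

P_in = √3·V·I·cosφ = 1.732 × 208 × 288 × 0.825 = 85597 W
P_out = η·P_in = 0.857 × 85597 = 73357 W
n_s = 120×60/6 = 1200 rpm; n = 1200×(1−0.0429) = 1149 rpm
ω = 2π×1149/60 = 120.3 rad/s
τ = P_out/ω = 73357/120.3 = 610 N·m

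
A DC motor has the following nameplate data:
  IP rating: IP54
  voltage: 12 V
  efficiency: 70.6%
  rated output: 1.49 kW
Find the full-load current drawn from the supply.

P_out = 1.49 kW = 1490 W
P_in = P_out / η = 1490 / 0.706 = 2110 W
I = P_in / V = 2110 / 12 = 176 A

176 A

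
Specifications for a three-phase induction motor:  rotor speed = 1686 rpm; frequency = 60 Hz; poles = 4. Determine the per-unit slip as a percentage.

6.3 %

n_s = 120f/p = 120×60/4 = 1800 rpm
s = (n_s − n)/n_s = (1800 − 1686)/1800 = 0.0633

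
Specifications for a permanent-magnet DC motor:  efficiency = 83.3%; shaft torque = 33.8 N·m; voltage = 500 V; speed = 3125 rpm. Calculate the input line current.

26.6 A

ω = 2π×3125/60 = 327.2 rad/s; P_out = τω = 33.8 × 327.2 = 11059 W
P_in = P_out / η = 11059 / 0.833 = 13276 W
I = P_in / V = 13276 / 500 = 26.6 A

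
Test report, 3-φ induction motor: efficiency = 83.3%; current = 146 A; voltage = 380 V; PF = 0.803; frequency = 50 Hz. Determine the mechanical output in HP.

86.2 HP

P_in = √3·V·I·cosφ = 1.732 × 380 × 146 × 0.803 = 77161 W
P_out = η·P_in = 0.833 × 77161 = 64275 W
= 64275/746 = 86.2 HP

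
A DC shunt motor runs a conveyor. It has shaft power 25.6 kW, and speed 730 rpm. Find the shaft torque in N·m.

ω = 2π × 730/60 = 76.45 rad/s
τ = P/ω = 25600/76.45 = 335 N·m

335 N·m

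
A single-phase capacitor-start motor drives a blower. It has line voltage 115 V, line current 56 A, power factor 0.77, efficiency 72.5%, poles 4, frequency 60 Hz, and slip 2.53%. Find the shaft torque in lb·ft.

P_in = V·I·cosφ = 115 × 56 × 0.77 = 4959 W
P_out = η·P_in = 0.725 × 4959 = 3595 W
n_s = 120×60/4 = 1800 rpm; n = 1800×(1−0.0253) = 1754 rpm
ω = 2π×1754/60 = 183.7 rad/s
τ = P_out/ω = 3595/183.7 = 19.57 N·m
In lb·ft: 19.57/1.356 = 14.4 lb·ft

14.4 lb·ft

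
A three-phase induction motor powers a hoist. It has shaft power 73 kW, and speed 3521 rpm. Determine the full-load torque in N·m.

198 N·m

ω = 2π × 3521/60 = 368.7 rad/s
τ = P/ω = 73000/368.7 = 198 N·m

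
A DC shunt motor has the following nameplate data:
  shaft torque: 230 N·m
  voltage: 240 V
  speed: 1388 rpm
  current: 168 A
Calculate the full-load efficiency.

ω = 2π × 1388/60 = 145.4 rad/s; P_out = τω = 230 × 145.4 = 33442 W
P_in = V·I = 240 × 168 = 40320 W
η = P_out / P_in = 33442 / 40320 = 0.829 = 82.9%

82.9 %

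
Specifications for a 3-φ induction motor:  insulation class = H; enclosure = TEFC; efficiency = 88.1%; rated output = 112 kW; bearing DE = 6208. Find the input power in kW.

P_out = 112000 W
P_in = P_out/η = 112000/0.881 = 127128 W = 127 kW

127 kW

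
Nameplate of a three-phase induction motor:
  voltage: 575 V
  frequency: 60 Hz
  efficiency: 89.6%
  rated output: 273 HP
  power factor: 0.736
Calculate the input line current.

310 A

P_out = 273 × 746 = 203658 W
P_in = P_out / η = 203658 / 0.896 = 227297 W
I_L = P_in / (√3·V_L·cosφ) = 227297 / (1.732 × 575 × 0.736) = 310 A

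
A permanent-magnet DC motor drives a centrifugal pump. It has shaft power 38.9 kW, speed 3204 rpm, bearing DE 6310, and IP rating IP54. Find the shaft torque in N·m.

ω = 2π × 3204/60 = 335.5 rad/s
τ = P/ω = 38900/335.5 = 116 N·m

116 N·m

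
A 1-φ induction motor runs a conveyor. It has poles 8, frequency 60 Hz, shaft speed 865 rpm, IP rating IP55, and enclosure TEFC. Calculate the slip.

n_s = 120f/p = 120×60/8 = 900 rpm
s = (n_s − n)/n_s = (900 − 865)/900 = 0.0389

3.89 %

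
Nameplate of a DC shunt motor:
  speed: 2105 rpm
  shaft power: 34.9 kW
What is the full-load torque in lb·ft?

117 lb·ft

ω = 2π × 2105/60 = 220.4 rad/s
τ = P/ω = 34900/220.4 = 158.3 N·m
In lb·ft: 158.3/1.356 = 117 lb·ft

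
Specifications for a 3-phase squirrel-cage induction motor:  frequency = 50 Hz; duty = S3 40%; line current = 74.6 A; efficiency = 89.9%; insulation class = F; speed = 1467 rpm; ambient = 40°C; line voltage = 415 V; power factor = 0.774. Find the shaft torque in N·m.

P_in = √3·V·I·cosφ = 1.732 × 415 × 74.6 × 0.774 = 41503 W
P_out = η·P_in = 0.899 × 41503 = 37311 W
n = 1467 rpm
ω = 2π×1467/60 = 153.6 rad/s
τ = P_out/ω = 37311/153.6 = 243 N·m

243 N·m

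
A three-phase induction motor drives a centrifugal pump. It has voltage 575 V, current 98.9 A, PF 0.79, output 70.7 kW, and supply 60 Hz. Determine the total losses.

7.11 kW

P_in = √3·V·I·cosφ = 1.732×575×98.9×0.79 = 77811 W
P_out = 70700 W
Losses = P_in − P_out = 77811 − 70700 = 7111 W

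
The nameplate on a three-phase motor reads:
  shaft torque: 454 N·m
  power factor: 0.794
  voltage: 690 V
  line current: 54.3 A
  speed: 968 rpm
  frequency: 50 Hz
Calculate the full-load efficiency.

89.3 %

ω = 2π × 968/60 = 101.4 rad/s; P_out = τω = 454 × 101.4 = 46036 W
P_in = √3·V_L·I_L·cosφ = 1.732 × 690 × 54.3 × 0.794 = 51525 W
η = P_out / P_in = 46036 / 51525 = 0.893 = 89.3%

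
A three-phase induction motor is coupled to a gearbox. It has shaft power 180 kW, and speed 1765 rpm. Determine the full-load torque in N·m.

ω = 2π × 1765/60 = 184.8 rad/s
τ = P/ω = 180000/184.8 = 974 N·m

974 N·m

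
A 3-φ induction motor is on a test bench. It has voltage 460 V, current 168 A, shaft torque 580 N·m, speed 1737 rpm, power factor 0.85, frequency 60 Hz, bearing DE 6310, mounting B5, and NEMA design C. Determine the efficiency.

92.7 %

ω = 2π × 1737/60 = 181.9 rad/s; P_out = τω = 580 × 181.9 = 105502 W
P_in = √3·V_L·I_L·cosφ = 1.732 × 460 × 168 × 0.85 = 113772 W
η = P_out / P_in = 105502 / 113772 = 0.927 = 92.7%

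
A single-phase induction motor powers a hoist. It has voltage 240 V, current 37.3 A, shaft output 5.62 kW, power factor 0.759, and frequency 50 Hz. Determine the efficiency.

P_out = 5.62 kW = 5620 W
P_in = V·I·cosφ = 240 × 37.3 × 0.759 = 6795 W
η = P_out / P_in = 5620 / 6795 = 0.827 = 82.7%

82.7 %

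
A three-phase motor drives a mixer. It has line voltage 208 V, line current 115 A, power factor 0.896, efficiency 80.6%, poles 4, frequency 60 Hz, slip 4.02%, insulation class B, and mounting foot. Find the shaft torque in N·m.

165 N·m

P_in = √3·V·I·cosφ = 1.732 × 208 × 115 × 0.896 = 37121 W
P_out = η·P_in = 0.806 × 37121 = 29920 W
n_s = 120×60/4 = 1800 rpm; n = 1800×(1−0.0402) = 1728 rpm
ω = 2π×1728/60 = 181 rad/s
τ = P_out/ω = 29920/181 = 165 N·m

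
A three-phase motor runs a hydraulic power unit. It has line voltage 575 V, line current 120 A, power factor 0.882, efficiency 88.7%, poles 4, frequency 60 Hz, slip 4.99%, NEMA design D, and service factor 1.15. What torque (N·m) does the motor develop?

522 N·m

P_in = √3·V·I·cosφ = 1.732 × 575 × 120 × 0.882 = 105406 W
P_out = η·P_in = 0.887 × 105406 = 93495 W
n_s = 120×60/4 = 1800 rpm; n = 1800×(1−0.0499) = 1710 rpm
ω = 2π×1710/60 = 179.1 rad/s
τ = P_out/ω = 93495/179.1 = 522 N·m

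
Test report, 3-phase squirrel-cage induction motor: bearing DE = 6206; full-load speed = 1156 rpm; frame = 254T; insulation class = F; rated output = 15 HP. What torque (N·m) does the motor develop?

P_out = 15 × 746 = 11190 W
ω = 2π × 1156/60 = 121.1 rad/s
τ = P_out/ω = 11190/121.1 = 92.4 N·m

92.4 N·m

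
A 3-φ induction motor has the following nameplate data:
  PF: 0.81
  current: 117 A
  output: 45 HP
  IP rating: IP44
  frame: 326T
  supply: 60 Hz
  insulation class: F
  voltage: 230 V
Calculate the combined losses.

P_in = √3·V·I·cosφ = 1.732×230×117×0.81 = 37753 W
P_out = 45×746 = 33570 W
Losses = P_in − P_out = 37753 − 33570 = 4183 W

4.18 kW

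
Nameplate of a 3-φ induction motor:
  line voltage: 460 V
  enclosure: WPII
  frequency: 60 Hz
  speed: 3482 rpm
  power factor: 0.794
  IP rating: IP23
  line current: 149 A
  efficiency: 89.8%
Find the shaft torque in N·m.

P_in = √3·V·I·cosφ = 1.732 × 460 × 149 × 0.794 = 94257 W
P_out = η·P_in = 0.898 × 94257 = 84643 W
n = 3482 rpm
ω = 2π×3482/60 = 364.6 rad/s
τ = P_out/ω = 84643/364.6 = 232 N·m

232 N·m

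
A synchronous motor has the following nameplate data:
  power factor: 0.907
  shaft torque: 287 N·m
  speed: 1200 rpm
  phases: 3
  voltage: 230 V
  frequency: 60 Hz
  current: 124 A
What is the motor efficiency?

ω = 2π × 1200/60 = 125.7 rad/s; P_out = τω = 287 × 125.7 = 36076 W
P_in = √3·V_L·I_L·cosφ = 1.732 × 230 × 124 × 0.907 = 44803 W
η = P_out / P_in = 36076 / 44803 = 0.805 = 80.5%

80.5 %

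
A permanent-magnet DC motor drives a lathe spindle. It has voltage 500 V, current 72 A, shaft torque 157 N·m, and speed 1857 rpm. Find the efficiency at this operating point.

ω = 2π × 1857/60 = 194.5 rad/s; P_out = τω = 157 × 194.5 = 30537 W
P_in = V·I = 500 × 72 = 36000 W
η = P_out / P_in = 30537 / 36000 = 0.848 = 84.8%

84.8 %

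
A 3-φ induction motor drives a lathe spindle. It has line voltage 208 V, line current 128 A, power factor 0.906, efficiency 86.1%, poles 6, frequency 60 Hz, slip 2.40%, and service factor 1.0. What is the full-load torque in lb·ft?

216 lb·ft

P_in = √3·V·I·cosφ = 1.732 × 208 × 128 × 0.906 = 41778 W
P_out = η·P_in = 0.861 × 41778 = 35971 W
n_s = 120×60/6 = 1200 rpm; n = 1200×(1−0.024) = 1171 rpm
ω = 2π×1171/60 = 122.6 rad/s
τ = P_out/ω = 35971/122.6 = 293.4 N·m
In lb·ft: 293.4/1.356 = 216 lb·ft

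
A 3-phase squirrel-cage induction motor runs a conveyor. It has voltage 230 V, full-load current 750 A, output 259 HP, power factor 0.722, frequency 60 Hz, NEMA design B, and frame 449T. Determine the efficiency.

P_out = 259 × 746 = 193214 W
P_in = √3·V_L·I_L·cosφ = 1.732 × 230 × 750 × 0.722 = 215712 W
η = P_out / P_in = 193214 / 215712 = 0.896 = 89.6%

89.6 %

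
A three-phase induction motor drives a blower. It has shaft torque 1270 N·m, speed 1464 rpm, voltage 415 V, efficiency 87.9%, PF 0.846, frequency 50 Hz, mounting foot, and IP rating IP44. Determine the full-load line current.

ω = 2π×1464/60 = 153.3 rad/s; P_out = τω = 1270 × 153.3 = 194691 W
P_in = P_out / η = 194691 / 0.879 = 221491 W
I_L = P_in / (√3·V_L·cosφ) = 221491 / (1.732 × 415 × 0.846) = 364 A

364 A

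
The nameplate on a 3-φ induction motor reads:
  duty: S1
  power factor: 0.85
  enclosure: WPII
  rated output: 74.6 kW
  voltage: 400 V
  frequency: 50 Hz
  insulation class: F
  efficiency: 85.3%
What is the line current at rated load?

149 A

P_out = 74.6 kW = 74600 W
P_in = P_out / η = 74600 / 0.853 = 87456 W
I_L = P_in / (√3·V_L·cosφ) = 87456 / (1.732 × 400 × 0.85) = 149 A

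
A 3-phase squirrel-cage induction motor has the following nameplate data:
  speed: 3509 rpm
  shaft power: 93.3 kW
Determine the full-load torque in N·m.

254 N·m

ω = 2π × 3509/60 = 367.5 rad/s
τ = P/ω = 93300/367.5 = 254 N·m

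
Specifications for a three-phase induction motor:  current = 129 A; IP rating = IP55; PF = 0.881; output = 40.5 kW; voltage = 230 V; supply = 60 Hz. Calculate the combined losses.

P_in = √3·V·I·cosφ = 1.732×230×129×0.881 = 45273 W
P_out = 40500 W
Losses = P_in − P_out = 45273 − 40500 = 4773 W

4.77 kW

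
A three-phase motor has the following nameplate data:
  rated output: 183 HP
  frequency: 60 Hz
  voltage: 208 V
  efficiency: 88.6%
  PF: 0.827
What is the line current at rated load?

517 A

P_out = 183 × 746 = 136518 W
P_in = P_out / η = 136518 / 0.886 = 154084 W
I_L = P_in / (√3·V_L·cosφ) = 154084 / (1.732 × 208 × 0.827) = 517 A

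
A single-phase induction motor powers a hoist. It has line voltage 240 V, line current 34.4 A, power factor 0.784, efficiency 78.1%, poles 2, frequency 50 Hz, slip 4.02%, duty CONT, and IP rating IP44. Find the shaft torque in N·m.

P_in = V·I·cosφ = 240 × 34.4 × 0.784 = 6473 W
P_out = η·P_in = 0.781 × 6473 = 5055 W
n_s = 120×50/2 = 3000 rpm; n = 3000×(1−0.0402) = 2879 rpm
ω = 2π×2879/60 = 301.5 rad/s
τ = P_out/ω = 5055/301.5 = 16.8 N·m

16.8 N·m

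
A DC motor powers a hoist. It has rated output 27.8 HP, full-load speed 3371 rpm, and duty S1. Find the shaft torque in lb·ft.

43.3 lb·ft

P_out = 27.8 × 746 = 20739 W
ω = 2π × 3371/60 = 353 rad/s
τ = P_out/ω = 20739/353 = 58.75 N·m
In lb·ft: 58.75/1.356 = 43.3 lb·ft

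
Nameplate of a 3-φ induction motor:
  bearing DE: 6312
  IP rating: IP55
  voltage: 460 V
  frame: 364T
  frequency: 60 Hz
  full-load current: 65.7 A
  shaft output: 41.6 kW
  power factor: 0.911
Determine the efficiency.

P_out = 41.6 kW = 41600 W
P_in = √3·V_L·I_L·cosφ = 1.732 × 460 × 65.7 × 0.911 = 47686 W
η = P_out / P_in = 41600 / 47686 = 0.872 = 87.2%

87.2 %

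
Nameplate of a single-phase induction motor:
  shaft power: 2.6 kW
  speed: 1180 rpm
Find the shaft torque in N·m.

ω = 2π × 1180/60 = 123.6 rad/s
τ = P/ω = 2600/123.6 = 21 N·m

21 N·m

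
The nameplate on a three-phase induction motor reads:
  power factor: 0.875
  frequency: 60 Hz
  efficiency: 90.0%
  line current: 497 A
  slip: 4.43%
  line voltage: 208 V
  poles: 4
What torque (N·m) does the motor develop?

783 N·m

P_in = √3·V·I·cosφ = 1.732 × 208 × 497 × 0.875 = 156666 W
P_out = η·P_in = 0.9 × 156666 = 140999 W
n_s = 120×60/4 = 1800 rpm; n = 1800×(1−0.0443) = 1720 rpm
ω = 2π×1720/60 = 180.1 rad/s
τ = P_out/ω = 140999/180.1 = 783 N·m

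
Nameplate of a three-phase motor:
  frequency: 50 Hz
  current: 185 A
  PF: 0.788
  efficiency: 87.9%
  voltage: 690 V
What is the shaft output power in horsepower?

P_in = √3·V·I·cosφ = 1.732 × 690 × 185 × 0.788 = 174219 W
P_out = η·P_in = 0.879 × 174219 = 153139 W
= 153139/746 = 205 HP

205 HP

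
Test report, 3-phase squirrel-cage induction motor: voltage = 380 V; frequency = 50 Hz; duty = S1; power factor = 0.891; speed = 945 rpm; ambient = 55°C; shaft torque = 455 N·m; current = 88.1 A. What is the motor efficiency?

ω = 2π × 945/60 = 98.96 rad/s; P_out = τω = 455 × 98.96 = 45027 W
P_in = √3·V_L·I_L·cosφ = 1.732 × 380 × 88.1 × 0.891 = 51664 W
η = P_out / P_in = 45027 / 51664 = 0.872 = 87.2%

87.2 %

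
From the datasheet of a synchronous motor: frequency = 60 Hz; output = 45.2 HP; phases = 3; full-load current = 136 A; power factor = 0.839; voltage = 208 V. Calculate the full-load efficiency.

P_out = 45.2 × 746 = 33719 W
P_in = √3·V_L·I_L·cosφ = 1.732 × 208 × 136 × 0.839 = 41107 W
η = P_out / P_in = 33719 / 41107 = 0.820 = 82.0%

82.0 %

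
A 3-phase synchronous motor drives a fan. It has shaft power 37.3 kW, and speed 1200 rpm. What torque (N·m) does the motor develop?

ω = 2π × 1200/60 = 125.7 rad/s
τ = P/ω = 37300/125.7 = 297 N·m

297 N·m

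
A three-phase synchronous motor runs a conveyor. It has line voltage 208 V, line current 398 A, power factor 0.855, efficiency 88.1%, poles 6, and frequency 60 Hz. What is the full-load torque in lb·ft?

P_in = √3·V·I·cosφ = 1.732 × 208 × 398 × 0.855 = 122592 W
P_out = η·P_in = 0.881 × 122592 = 108004 W
n = n_s = 120×60/6 = 1200 rpm (synchronous)
ω = 2π×1200/60 = 125.7 rad/s
τ = P_out/ω = 108004/125.7 = 859.2 N·m
In lb·ft: 859.2/1.356 = 634 lb·ft

634 lb·ft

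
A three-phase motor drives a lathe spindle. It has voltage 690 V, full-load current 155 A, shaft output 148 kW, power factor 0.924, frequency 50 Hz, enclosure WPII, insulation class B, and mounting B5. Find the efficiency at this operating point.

86.5 %

P_out = 148 kW = 148000 W
P_in = √3·V_L·I_L·cosφ = 1.732 × 690 × 155 × 0.924 = 171159 W
η = P_out / P_in = 148000 / 171159 = 0.865 = 86.5%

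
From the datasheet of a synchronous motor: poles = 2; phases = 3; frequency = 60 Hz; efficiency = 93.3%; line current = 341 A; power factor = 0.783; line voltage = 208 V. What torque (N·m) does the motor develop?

P_in = √3·V·I·cosφ = 1.732 × 208 × 341 × 0.783 = 96189 W
P_out = η·P_in = 0.933 × 96189 = 89744 W
n = n_s = 120×60/2 = 3600 rpm (synchronous)
ω = 2π×3600/60 = 377 rad/s
τ = P_out/ω = 89744/377 = 238 N·m

238 N·m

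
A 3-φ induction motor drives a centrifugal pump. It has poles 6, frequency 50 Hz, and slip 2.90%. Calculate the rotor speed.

971 rpm

n_s = 120f/p = 120×50/6 = 1000 rpm
n = n_s(1 − s) = 1000 × (1 − 0.029) = 971 rpm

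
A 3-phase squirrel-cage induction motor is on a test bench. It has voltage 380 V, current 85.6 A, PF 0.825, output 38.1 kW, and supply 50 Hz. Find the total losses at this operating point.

8380 W

P_in = √3·V·I·cosφ = 1.732×380×85.6×0.825 = 46479 W
P_out = 38100 W
Losses = P_in − P_out = 46479 − 38100 = 8379 W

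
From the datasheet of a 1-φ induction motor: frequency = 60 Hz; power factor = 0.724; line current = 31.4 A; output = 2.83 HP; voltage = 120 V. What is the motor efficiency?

P_out = 2.83 × 746 = 2111 W
P_in = V·I·cosφ = 120 × 31.4 × 0.724 = 2728 W
η = P_out / P_in = 2111 / 2728 = 0.774 = 77.4%

77.4 %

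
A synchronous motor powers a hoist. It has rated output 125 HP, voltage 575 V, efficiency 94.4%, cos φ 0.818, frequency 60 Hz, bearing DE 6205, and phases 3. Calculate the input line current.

P_out = 125 × 746 = 93250 W
P_in = P_out / η = 93250 / 0.944 = 98782 W
I_L = P_in / (√3·V_L·cosφ) = 98782 / (1.732 × 575 × 0.818) = 121 A

121 A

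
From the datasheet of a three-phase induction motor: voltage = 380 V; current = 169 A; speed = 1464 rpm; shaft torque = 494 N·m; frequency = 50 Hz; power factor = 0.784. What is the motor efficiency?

ω = 2π × 1464/60 = 153.3 rad/s; P_out = τω = 494 × 153.3 = 75730 W
P_in = √3·V_L·I_L·cosφ = 1.732 × 380 × 169 × 0.784 = 87204 W
η = P_out / P_in = 75730 / 87204 = 0.868 = 86.8%

86.8 %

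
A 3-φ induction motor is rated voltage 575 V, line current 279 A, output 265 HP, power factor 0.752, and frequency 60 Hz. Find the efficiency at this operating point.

94.6 %

P_out = 265 × 746 = 197690 W
P_in = √3·V_L·I_L·cosφ = 1.732 × 575 × 279 × 0.752 = 208948 W
η = P_out / P_in = 197690 / 208948 = 0.946 = 94.6%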